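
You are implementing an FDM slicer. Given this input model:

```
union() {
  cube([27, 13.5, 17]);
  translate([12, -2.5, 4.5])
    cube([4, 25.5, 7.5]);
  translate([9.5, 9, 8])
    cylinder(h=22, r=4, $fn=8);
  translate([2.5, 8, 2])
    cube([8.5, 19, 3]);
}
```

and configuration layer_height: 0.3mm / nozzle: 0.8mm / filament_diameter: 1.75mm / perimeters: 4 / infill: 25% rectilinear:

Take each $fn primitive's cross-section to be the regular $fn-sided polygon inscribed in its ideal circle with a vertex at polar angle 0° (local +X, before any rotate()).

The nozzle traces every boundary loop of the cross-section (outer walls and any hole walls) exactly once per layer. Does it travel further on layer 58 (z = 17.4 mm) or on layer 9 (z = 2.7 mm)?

Layer 58 (z = 17.4): the cube does not reach this height (z outside [0, 17]); the cube at (12, -2.5) is absent (z outside [4.5, 12]); the r=4 cylinder at (9.5, 9) gives a regular 8-gon of circumradius 4 (constant along its height) (perimeter = 2·8·4.000·sin(180°/8) = 24.49 mm); the cube at (2.5, 8) is not intersected at this z (z outside [2, 5]); Taking the union: only the r=4 cylinder at (9.5, 9) is present, so the union is just that shape — boundary = 24.49 mm. So its perimeter = 24.49 mm. Layer 9 (z = 2.7): the 27×13.5 cube contributes its full rectangle (perimeter 81.00 mm); the cube at (12, -2.5) is not intersected at this z (z outside [4.5, 12]); the cylinder at (9.5, 9) does not reach this height (z outside [8, 30]); the 8.5×19 cube at (2.5, 8) contributes its full rectangle (perimeter 55.00 mm); Combining (union): the regions partially overlap (shared area 46.75 mm²), so the edge portions inside another operand are dropped and the merged outline is re-measured after clipping — boundary = 108.00 mm. So its perimeter = 108.00 mm. Layer 9 is larger (108.00 vs 24.49 mm).

layer 9 (z = 2.7 mm)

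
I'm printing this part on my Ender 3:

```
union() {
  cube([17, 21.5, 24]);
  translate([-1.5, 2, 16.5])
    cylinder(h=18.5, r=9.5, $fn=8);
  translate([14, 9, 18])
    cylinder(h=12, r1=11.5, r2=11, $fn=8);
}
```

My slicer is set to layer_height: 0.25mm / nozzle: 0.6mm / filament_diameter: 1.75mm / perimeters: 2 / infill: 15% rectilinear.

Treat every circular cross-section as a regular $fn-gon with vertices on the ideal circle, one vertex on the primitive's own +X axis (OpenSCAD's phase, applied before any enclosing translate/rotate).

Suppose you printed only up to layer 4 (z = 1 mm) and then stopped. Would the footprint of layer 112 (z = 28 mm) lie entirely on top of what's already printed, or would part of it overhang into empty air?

Compare the two slices. At z = 1: the cube (footprint 17×21.5) is included at this height (area 365.50 mm²); the cylinder at (-1.5, 2) is absent (z outside [16.5, 35]); the cone at (14, 9) is not intersected at this z (z outside [18, 30]); Combining (union): only the 17×21.5 cube is present, so the union is just that shape — area = 365.50 mm². At z = 28: the cube does not reach this height (z outside [0, 24]); the cylinder at (-1.5, 2): section is a regular 8-gon, circumradius r=9.5 (area = (8/2)·9.500²·sin(360°/8) = 255.27 mm²); the cone at (14, 9) contributes a regular 8-gon of circumradius 11.083 (interpolated between r1=11.5 and r2=11 at t=0.833) (area = (8/2)·11.083²·sin(360°/8) = 347.44 mm²); Merging all regions: the regions partially overlap — summed areas 602.71 mm² minus the doubly-counted overlap 17.60 mm² gives 585.11 mm² — area = 585.11 mm². Checking containment: at z = 28 the cross-section extends beyond the z = 1 cross-section by about 310.64 mm².

part overhangs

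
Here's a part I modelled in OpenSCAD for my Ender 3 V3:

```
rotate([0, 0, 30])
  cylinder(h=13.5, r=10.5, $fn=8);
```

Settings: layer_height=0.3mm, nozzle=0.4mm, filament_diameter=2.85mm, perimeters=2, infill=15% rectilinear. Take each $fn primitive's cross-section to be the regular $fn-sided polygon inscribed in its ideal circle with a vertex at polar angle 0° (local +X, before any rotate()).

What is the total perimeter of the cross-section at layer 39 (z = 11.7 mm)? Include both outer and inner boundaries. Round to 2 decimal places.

64.29 mm

At z = 11.7 mm: the r=10.5 cylinder contributes a regular 8-gon of circumradius 10.5 (perimeter = 2·8·10.500·sin(180°/8) = 64.29 mm); (rotated 30° about Z; rotation is an isometry so areas/perimeters/island counts are preserved). Overall, the cross-section is a single solid region. Total boundary length (outer) = 64.29 mm.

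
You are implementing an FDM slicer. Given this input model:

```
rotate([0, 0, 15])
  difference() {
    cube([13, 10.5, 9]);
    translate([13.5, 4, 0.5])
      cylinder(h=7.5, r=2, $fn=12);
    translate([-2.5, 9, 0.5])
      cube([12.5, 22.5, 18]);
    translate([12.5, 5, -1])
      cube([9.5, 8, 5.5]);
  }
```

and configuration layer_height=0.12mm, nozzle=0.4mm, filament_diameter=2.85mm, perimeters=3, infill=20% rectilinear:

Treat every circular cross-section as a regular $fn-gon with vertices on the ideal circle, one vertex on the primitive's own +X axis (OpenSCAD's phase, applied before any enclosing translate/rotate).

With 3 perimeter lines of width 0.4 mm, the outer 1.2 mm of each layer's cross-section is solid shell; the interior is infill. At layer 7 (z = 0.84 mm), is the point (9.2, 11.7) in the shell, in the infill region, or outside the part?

At z = 0.84 mm: the cube is present — its section is the full 13×10.5 rectangle; the r=2 cylinder at (13.5, 4) gives a regular 12-gon of circumradius 2 (constant along its height); the cube at (-2.5, 9) (footprint 12.5×22.5) is included at this height; the cube at (12.5, 5) (footprint 9.5×8) is included at this height; Subtracting the remaining from the first: starting from the 13×10.5 cube, the r=2 cylinder at (13.5, 4) partially overlaps it — only the 4.07 mm² overlap (of its 12.00 mm²) is removed, clipping the outline; the 12.5×22.5 cube at (-2.5, 9) partially overlaps it — only the 15.00 mm² overlap (of its 281.25 mm²) is removed, clipping the outline; the 9.5×8 cube at (12.5, 5) partially overlaps it — only the 2.35 mm² overlap (of its 76.00 mm²) is removed, clipping the outline — 1 connected region; (whole slice rotated 15° about Z — lengths, areas and connectivity unchanged). Overall, the cross-section is a single solid region. Undo the 15° rotation: the query point maps to (11.915, 8.920) in the un-rotated model frame. The nearest boundary edge runs (12.50, 10.50)→(12.50, 5.73); distance from the point to it = 0.59 mm. The point is inside the cross-section, 0.59 mm from the nearest boundary — within the 1.2 mm shell band (3 × 0.4).

shell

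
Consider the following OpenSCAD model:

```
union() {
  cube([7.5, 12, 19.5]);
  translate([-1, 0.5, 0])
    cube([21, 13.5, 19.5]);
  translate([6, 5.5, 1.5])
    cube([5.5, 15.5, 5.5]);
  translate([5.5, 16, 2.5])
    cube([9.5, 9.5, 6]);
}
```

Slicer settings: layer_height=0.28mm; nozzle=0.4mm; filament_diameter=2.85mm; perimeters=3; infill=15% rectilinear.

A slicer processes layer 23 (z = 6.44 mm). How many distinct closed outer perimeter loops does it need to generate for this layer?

1

At z = 6.44 mm: the cube is present — its section is the full 7.5×12 rectangle; the 21×13.5 cube at (-1, 0.5) contributes its full rectangle; the cube at (6, 5.5) (footprint 5.5×15.5) is included at this height; the cube at (5.5, 16) is present — its section is the full 9.5×9.5 rectangle; Taking the union: the regions partially overlap (shared area 160.50 mm²), so overlapping operands fuse into one piece — 1 connected region. The result has 1 disconnected region.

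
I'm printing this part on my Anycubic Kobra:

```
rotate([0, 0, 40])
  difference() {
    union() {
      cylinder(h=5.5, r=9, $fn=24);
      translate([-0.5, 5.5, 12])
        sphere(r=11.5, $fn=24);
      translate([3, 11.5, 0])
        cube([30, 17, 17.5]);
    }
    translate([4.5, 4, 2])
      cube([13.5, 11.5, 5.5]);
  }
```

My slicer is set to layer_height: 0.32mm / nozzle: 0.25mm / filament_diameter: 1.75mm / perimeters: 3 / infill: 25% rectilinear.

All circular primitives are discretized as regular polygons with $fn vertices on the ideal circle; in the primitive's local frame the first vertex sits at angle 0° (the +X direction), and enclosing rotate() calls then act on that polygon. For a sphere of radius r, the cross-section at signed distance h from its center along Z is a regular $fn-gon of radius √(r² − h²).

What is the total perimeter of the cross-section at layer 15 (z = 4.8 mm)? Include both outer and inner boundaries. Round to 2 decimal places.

At z = 4.8 mm: the r=9 cylinder contributes a regular 24-gon of circumradius 9 (perimeter = 2·24·9.000·sin(180°/24) = 56.39 mm); the r=11.5 sphere at (-0.5, 5.5) contributes a regular 24-gon of circumradius √(11.5²−7.2²) = 8.967 (perimeter = 2·24·8.967·sin(180°/24) = 56.18 mm); the cube at (3, 11.5) (footprint 30×17) is included at this height (perimeter 94.00 mm); Merging all regions: the regions partially overlap (shared area 157.55 mm²), so the edge portions inside another operand are dropped and the merged outline is re-measured after clipping — boundary = 152.43 mm; the 13.5×11.5 cube at (4.5, 4) contributes its full rectangle (perimeter 50.00 mm); After the difference (first − rest): starting from that combined region, the 13.5×11.5 cube at (4.5, 4) partially overlaps it — only the 78.92 mm² overlap (of its 155.25 mm²) is removed, clipping the outline — boundary = 165.20 mm; (whole slice rotated 40° about Z — lengths, areas and connectivity unchanged). Overall, the cross-section is a single solid region. Total boundary length (outer) = 165.20 mm.

165.20 mm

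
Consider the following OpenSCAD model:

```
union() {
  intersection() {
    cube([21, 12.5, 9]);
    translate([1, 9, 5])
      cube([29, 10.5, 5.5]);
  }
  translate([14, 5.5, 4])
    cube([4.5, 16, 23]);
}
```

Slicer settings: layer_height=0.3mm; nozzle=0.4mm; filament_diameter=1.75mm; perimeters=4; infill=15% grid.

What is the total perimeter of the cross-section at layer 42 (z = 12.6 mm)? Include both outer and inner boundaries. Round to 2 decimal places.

41.00 mm

At z = 12.6 mm: the cube is not intersected at this z (z outside [0, 9]); the cube at (1, 9) does not reach this height (z outside [5, 10.5]); After intersecting: at least one operand is absent at this height, so nothing remains; the cube at (14, 5.5) is present — its section is the full 4.5×16 rectangle (perimeter 41.00 mm); Merging all regions: only the 4.5×16 cube at (14, 5.5) is present, so the union is just that shape — boundary = 41.00 mm. Overall, the cross-section is a single solid region. Total boundary length (outer) = 41.00 mm.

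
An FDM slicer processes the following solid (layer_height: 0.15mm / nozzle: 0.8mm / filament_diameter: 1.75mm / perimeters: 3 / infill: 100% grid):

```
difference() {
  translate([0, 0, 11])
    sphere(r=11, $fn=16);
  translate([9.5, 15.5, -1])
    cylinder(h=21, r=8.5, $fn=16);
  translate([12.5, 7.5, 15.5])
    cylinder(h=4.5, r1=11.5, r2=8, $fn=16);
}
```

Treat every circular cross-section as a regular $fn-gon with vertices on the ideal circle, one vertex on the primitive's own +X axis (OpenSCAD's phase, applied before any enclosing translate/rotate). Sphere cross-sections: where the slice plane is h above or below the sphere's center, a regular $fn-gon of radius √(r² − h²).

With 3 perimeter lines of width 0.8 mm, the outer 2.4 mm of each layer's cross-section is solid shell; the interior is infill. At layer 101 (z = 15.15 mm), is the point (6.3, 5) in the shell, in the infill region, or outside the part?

At z = 15.15 mm: the sphere: section is a regular 16-gon, circumradius = √(r²−h²) = √(11²−4.15²) = 10.187; the cylinder at (9.5, 15.5): section is a regular 16-gon, circumradius r=8.5; the cone at (12.5, 7.5) is absent (z outside [15.5, 20]); Subtracting the remaining from the first: starting from the r=11 sphere, the r=8.5 cylinder at (9.5, 15.5) partially overlaps it — only the 0.54 mm² overlap (of its 221.19 mm²) is removed, clipping the outline — 1 connected region. Overall, the cross-section is a single solid region. The nearest boundary edge runs (7.20, 7.20)→(9.41, 3.90); distance from the point to it = 1.98 mm. The point is inside the cross-section, 1.98 mm from the nearest boundary — within the 2.4 mm shell band (3 × 0.8).

shell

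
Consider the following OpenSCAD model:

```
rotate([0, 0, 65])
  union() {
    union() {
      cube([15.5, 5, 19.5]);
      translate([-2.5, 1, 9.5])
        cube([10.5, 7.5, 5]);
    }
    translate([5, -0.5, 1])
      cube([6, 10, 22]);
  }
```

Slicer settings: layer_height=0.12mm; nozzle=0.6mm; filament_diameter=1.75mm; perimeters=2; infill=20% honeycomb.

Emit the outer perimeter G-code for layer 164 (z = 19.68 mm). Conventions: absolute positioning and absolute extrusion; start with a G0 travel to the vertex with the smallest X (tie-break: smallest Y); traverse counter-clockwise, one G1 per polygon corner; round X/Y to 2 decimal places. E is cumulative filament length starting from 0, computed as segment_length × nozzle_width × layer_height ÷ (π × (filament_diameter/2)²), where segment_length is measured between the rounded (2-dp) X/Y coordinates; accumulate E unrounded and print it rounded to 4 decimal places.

At z = 19.68 mm: the cube is absent (z outside [0, 19.5]); the cube at (-2.5, 1) is not intersected at this z (z outside [9.5, 14.5]); Combining (union): nothing is present at this height; the cube at (5, -0.5) is present — its section is the full 6×10 rectangle; Combining (union): only the 6×10 cube at (5, -0.5) is present, so the union is just that shape — 1 connected region; (whole slice rotated 65° about Z — lengths, areas and connectivity unchanged). The outline is a single polygon with 4 vertices. Extrusion per mm of travel: 0.6 × 0.12 / (π × 0.875²) = 0.029934. Accumulating E over each segment gives final E = 0.9578.

G0 X-6.50 Y8.55 Z19.68
G1 X2.57 Y4.32 E0.2996
G1 X5.10 Y9.76 E0.4792
G1 X-3.96 Y13.98 E0.7783
G1 X-6.50 Y8.55 E0.9578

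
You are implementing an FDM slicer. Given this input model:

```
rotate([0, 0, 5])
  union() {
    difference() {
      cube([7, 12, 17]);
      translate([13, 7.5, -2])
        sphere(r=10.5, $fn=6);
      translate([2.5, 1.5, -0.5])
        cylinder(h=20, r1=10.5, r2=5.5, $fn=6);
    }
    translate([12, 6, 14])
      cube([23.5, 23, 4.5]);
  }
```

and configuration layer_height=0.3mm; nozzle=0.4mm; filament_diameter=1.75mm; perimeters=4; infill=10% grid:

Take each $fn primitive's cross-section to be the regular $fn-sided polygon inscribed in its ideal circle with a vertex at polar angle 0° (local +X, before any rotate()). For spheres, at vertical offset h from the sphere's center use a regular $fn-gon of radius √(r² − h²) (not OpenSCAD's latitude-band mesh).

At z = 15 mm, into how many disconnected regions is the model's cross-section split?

2

At z = 15 mm: the 7×12 cube contributes its full rectangle; the sphere at (13, 7.5) does not reach this height (|z−center|=17.000 > r=10.5); the cone at (2.5, 1.5) (r1=10.5→r2=5.5) has section circumradius 6.625 here — a regular 6-gon; Subtracting the remaining from the first: starting from the 7×12 cube, the cone at (2.5, 1.5) partially overlaps it — only the 49.44 mm² overlap (of its 114.03 mm²) is removed, clipping the outline — 1 connected region; the cube at (12, 6) (footprint 23.5×23) is included at this height; Merging all regions: the 2 present regions are separate (no shared area or edge), so areas and boundary lengths simply add and each stays a separate island — 2 connected regions; (rotated 5° about Z; rotation is an isometry so areas/perimeters/island counts are preserved). The result has 2 disconnected regions.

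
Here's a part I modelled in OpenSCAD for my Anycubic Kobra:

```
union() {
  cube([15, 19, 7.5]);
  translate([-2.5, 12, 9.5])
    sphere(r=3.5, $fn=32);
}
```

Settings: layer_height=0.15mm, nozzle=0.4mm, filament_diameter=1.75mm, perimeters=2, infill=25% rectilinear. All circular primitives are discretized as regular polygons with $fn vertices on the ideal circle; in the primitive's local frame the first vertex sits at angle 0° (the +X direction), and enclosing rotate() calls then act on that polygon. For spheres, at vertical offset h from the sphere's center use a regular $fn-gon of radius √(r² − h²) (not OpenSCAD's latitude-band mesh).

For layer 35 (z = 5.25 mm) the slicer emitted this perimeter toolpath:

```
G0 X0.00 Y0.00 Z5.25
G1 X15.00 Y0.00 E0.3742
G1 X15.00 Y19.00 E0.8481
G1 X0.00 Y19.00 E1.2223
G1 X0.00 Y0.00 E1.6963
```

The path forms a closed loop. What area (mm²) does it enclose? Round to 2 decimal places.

285.00 mm²

Apply the shoelace formula to the sequence of (X, Y) vertices; enclosed area = 285.00 mm².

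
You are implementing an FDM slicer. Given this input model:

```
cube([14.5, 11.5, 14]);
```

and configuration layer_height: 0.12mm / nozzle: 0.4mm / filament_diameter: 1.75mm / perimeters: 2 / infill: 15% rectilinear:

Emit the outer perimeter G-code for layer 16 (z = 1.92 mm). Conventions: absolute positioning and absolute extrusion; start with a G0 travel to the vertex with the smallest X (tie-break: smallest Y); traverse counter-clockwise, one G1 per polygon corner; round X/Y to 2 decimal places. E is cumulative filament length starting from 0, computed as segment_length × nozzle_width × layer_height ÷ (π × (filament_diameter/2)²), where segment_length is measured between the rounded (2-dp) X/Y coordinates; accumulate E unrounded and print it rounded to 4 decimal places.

G0 X0.00 Y0.00 Z1.92
G1 X14.50 Y0.00 E0.2894
G1 X14.50 Y11.50 E0.5189
G1 X0.00 Y11.50 E0.8082
G1 X0.00 Y0.00 E1.0377

At z = 1.92 mm: the cube (footprint 14.5×11.5) is included at this height. The outline is a single polygon with 4 vertices. Extrusion per mm of travel: 0.4 × 0.12 / (π × 0.875²) = 0.019956. Accumulating E over each segment gives final E = 1.0377.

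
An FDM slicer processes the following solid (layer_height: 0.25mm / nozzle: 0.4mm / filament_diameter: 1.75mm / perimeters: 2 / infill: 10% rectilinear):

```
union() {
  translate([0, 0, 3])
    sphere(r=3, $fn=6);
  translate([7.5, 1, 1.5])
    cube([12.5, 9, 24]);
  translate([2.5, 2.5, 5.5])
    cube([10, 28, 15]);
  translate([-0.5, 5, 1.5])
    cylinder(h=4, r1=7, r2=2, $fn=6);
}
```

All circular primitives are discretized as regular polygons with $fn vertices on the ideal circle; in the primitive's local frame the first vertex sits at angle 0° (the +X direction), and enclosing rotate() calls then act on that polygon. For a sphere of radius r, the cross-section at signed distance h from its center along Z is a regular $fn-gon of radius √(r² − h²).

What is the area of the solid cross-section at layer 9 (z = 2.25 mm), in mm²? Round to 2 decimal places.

217.61 mm²

At z = 2.25 mm: the sphere: section is a regular 6-gon, circumradius = √(r²−h²) = √(3²−0.75²) = 2.905 (area = (6/2)·2.905²·sin(360°/6) = 21.92 mm²); the 12.5×9 cube at (7.5, 1) contributes its full rectangle (area 112.50 mm²); the cube at (2.5, 2.5) is not intersected at this z (z outside [5.5, 20.5]); the cone at (-0.5, 5): at t=0.188 of its height the radius interpolates to r₁+(r₂−r₁)t = 6.062, giving a regular 6-gon of that circumradius (area = (6/2)·6.062²·sin(360°/6) = 95.49 mm²); Combining (union): the regions partially overlap — summed areas 229.91 mm² minus the doubly-counted overlap 12.30 mm² gives 217.61 mm² — area = 217.61 mm². Overall, the cross-section has 2 separate islands. Net area = 217.61 mm².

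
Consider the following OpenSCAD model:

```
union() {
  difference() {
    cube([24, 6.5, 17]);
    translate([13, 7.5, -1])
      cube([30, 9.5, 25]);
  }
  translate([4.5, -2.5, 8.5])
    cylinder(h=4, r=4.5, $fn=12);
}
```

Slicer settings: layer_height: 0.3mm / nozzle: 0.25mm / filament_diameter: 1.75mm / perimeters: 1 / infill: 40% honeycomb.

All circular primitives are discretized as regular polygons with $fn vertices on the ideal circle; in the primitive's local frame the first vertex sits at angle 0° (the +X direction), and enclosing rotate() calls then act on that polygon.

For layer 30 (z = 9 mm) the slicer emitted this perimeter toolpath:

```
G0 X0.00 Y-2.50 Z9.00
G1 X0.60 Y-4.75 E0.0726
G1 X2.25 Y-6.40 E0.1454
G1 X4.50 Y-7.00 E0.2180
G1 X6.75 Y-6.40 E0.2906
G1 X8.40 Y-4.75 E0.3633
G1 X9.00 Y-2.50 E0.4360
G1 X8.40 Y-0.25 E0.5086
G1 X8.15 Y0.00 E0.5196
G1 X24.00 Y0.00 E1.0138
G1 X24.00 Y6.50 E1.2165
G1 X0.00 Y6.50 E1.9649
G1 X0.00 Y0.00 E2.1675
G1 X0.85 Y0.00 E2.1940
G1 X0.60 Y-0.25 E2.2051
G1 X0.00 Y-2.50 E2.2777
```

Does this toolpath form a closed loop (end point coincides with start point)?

yes

Start point (G0): (0.00, -2.50). End point (last G1): the path returns to the start — closed.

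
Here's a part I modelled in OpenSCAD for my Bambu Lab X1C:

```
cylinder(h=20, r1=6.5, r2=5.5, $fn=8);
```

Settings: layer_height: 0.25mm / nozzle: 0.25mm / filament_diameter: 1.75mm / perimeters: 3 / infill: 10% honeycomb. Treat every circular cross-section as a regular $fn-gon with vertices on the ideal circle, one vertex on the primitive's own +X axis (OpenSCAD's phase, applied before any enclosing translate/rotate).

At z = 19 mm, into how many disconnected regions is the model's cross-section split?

At z = 19 mm: the cone contributes a regular 8-gon of circumradius 5.550 (interpolated between r1=6.5 and r2=5.5 at t=0.950). The result has 1 disconnected region.

1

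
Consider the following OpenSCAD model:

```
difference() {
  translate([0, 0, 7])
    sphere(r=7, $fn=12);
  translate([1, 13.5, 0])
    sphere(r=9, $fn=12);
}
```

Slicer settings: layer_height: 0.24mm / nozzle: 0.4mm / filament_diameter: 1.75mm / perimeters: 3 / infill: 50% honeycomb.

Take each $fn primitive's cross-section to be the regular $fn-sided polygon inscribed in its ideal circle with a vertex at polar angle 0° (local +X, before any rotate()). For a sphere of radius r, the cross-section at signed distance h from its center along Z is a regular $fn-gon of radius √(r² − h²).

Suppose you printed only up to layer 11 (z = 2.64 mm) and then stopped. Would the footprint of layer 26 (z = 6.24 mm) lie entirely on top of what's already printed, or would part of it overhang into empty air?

part overhangs

Compare the two slices. At z = 2.64: the r=7 sphere contributes a regular 12-gon of circumradius √(7²−4.36²) = 5.476 (area = (12/2)·5.476²·sin(360°/12) = 89.97 mm²); the sphere at (1, 13.5): section is a regular 12-gon, circumradius = √(r²−h²) = √(9²−2.64²) = 8.604 (area = (12/2)·8.604²·sin(360°/12) = 222.09 mm²); Subtracting the remaining from the first: starting from the r=7 sphere (89.97 mm²), the r=9 sphere at (1, 13.5) partially overlaps it — only the 0.49 mm² overlap (of its 222.09 mm²) is removed, clipping the outline — area = 89.48 mm². At z = 6.24: the r=7 sphere contributes a regular 12-gon of circumradius √(7²−0.76²) = 6.959 (area = (12/2)·6.959²·sin(360°/12) = 145.27 mm²); the r=9 sphere at (1, 13.5) contributes a regular 12-gon of circumradius √(9²−6.24²) = 6.486 (area = (12/2)·6.486²·sin(360°/12) = 126.19 mm²); Taking the first minus the rest: starting from the r=7 sphere (145.27 mm²), the r=9 sphere at (1, 13.5) misses the remaining region (no effect) — area = 145.27 mm². Checking containment: at z = 6.24 the cross-section extends beyond the z = 2.64 cross-section by about 55.79 mm².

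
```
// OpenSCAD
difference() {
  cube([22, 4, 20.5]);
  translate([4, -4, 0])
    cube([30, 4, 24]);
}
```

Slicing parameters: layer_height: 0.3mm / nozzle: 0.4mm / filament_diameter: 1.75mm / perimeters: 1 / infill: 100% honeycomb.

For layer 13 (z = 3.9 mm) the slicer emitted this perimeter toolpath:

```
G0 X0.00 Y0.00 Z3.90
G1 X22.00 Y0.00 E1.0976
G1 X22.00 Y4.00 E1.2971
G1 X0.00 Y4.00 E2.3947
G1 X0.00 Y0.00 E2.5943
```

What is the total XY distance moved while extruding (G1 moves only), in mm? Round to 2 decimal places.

Sum the Euclidean lengths of each G1 segment: total = 52.00 mm.

52.00 mm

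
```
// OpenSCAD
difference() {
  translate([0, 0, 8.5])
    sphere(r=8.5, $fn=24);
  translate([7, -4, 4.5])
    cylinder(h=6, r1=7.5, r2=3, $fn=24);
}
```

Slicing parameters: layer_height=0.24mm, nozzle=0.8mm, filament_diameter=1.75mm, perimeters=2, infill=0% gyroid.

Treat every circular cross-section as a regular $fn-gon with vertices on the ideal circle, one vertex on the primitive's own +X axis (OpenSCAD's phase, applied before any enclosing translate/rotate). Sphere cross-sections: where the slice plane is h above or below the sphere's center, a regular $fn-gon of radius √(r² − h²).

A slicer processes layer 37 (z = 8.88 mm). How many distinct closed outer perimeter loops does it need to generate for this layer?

1

At z = 8.88 mm: the r=8.5 sphere slices to a regular 24-gon of circumradius 8.492 (√(r²−h²) with h=0.38 from center); the cone at (7, -4) contributes a regular 24-gon of circumradius 4.215 (interpolated between r1=7.5 and r2=3 at t=0.730); Subtracting the remaining from the first: starting from the r=8.5 sphere, the cone at (7, -4) partially overlaps it — only the 27.78 mm² overlap (of its 55.18 mm²) is removed, clipping the outline — 1 connected region. The result has 1 disconnected region.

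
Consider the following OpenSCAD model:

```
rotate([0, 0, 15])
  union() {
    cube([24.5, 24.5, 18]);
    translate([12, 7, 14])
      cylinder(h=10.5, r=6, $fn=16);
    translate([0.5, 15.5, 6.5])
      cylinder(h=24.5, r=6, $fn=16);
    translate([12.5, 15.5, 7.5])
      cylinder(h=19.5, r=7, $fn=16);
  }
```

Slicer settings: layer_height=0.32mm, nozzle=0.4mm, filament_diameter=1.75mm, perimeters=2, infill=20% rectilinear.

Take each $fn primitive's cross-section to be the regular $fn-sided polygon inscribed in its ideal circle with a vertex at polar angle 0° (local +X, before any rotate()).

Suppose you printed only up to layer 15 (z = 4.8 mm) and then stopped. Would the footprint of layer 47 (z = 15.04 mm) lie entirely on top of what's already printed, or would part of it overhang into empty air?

Compare the two slices. At z = 4.8: the cube is present — its section is the full 24.5×24.5 rectangle (area 600.25 mm²); the cylinder at (12, 7) is not intersected at this z (z outside [14, 24.5]); the cylinder at (0.5, 15.5) does not reach this height (z outside [6.5, 31]); the cylinder at (12.5, 15.5) is not intersected at this z (z outside [7.5, 27]); Merging all regions: only the 24.5×24.5 cube is present, so the union is just that shape — area = 600.25 mm²; (rotated 15° about Z; rotation is an isometry so areas/perimeters/island counts are preserved). At z = 15.04: the cube (footprint 24.5×24.5) is included at this height (area 600.25 mm²); the r=6 cylinder at (12, 7) contributes a regular 16-gon of circumradius 6 (area = (16/2)·6.000²·sin(360°/16) = 110.21 mm²); the r=6 cylinder at (0.5, 15.5) contributes a regular 16-gon of circumradius 6 (area = (16/2)·6.000²·sin(360°/16) = 110.21 mm²); the r=7 cylinder at (12.5, 15.5) gives a regular 16-gon of circumradius 7 (constant along its height) (area = (16/2)·7.000²·sin(360°/16) = 150.01 mm²); Merging all regions: the regions partially overlap — summed areas 970.69 mm² minus the doubly-counted overlap 321.28 mm² gives 649.41 mm² — area = 649.41 mm²; (rotated 15° about Z; rotation is an isometry so areas/perimeters/island counts are preserved). Checking containment: at z = 15.04 the cross-section extends beyond the z = 4.8 cross-section by about 49.16 mm².

part overhangs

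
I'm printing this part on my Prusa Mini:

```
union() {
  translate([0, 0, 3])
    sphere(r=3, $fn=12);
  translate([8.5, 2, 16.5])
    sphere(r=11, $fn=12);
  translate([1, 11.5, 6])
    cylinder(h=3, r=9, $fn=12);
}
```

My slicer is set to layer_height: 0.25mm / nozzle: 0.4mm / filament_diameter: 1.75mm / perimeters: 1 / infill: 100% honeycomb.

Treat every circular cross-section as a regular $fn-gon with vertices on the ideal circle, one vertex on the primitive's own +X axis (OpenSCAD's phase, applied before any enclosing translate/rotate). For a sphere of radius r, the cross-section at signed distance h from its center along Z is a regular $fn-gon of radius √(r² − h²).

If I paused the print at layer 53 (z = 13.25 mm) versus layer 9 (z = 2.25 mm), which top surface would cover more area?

Layer 53 (z = 13.25): the sphere is not intersected at this z (|z−center|=10.250 > r=3); the sphere at (8.5, 2): section is a regular 12-gon, circumradius = √(r²−h²) = √(11²−3.25²) = 10.509 (area = (12/2)·10.509²·sin(360°/12) = 331.31 mm²); the cylinder at (1, 11.5) is absent (z outside [6, 9]); Combining (union): only the r=11 sphere at (8.5, 2) is present, so the union is just that shape — area = 331.31 mm². So its area = 331.31 mm². Layer 9 (z = 2.25): the r=3 sphere contributes a regular 12-gon of circumradius √(3²−0.75²) = 2.905 (area = (12/2)·2.905²·sin(360°/12) = 25.31 mm²); the sphere at (8.5, 2) is absent (|z−center|=14.250 > r=11); the cylinder at (1, 11.5) is absent (z outside [6, 9]); Taking the union: only the r=3 sphere is present, so the union is just that shape — area = 25.31 mm². So its area = 25.31 mm². Layer 53 is larger (331.31 vs 25.31 mm²).

layer 53 (z = 13.25 mm)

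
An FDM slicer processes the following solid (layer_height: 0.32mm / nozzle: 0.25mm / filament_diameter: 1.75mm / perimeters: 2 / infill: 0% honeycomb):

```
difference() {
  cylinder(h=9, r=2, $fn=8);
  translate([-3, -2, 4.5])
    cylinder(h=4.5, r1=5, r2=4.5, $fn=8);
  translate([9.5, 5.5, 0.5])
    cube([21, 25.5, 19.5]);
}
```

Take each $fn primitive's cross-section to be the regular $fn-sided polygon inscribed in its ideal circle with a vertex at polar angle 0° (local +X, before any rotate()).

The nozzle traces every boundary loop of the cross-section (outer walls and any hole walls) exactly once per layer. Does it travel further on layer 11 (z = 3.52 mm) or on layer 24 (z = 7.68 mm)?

layer 11 (z = 3.52 mm)

Layer 11 (z = 3.52): the cylinder: section is a regular 8-gon, circumradius r=2 (perimeter = 2·8·2.000·sin(180°/8) = 12.25 mm); the cone at (-3, -2) is absent (z outside [4.5, 9]); the 21×25.5 cube at (9.5, 5.5) contributes its full rectangle (perimeter 93.00 mm); Taking the first minus the rest: starting from the r=2 cylinder, the 21×25.5 cube at (9.5, 5.5) misses the remaining region (no effect) — boundary = 12.25 mm. So its perimeter = 12.25 mm. Layer 24 (z = 7.68): the cylinder: section is a regular 8-gon, circumradius r=2 (perimeter = 2·8·2.000·sin(180°/8) = 12.25 mm); the cone at (-3, -2) contributes a regular 8-gon of circumradius 4.647 (interpolated between r1=5 and r2=4.5 at t=0.707) (perimeter = 2·8·4.647·sin(180°/8) = 28.45 mm); the 21×25.5 cube at (9.5, 5.5) contributes its full rectangle (perimeter 93.00 mm); Subtracting the remaining from the first: starting from the r=2 cylinder, the cone at (-3, -2) partially overlaps it — only the 8.15 mm² overlap (of its 61.07 mm²) is removed, clipping the outline; the 21×25.5 cube at (9.5, 5.5) misses the remaining region (no effect) — boundary = 9.39 mm. So its perimeter = 9.39 mm. Layer 11 is larger (12.25 vs 9.39 mm).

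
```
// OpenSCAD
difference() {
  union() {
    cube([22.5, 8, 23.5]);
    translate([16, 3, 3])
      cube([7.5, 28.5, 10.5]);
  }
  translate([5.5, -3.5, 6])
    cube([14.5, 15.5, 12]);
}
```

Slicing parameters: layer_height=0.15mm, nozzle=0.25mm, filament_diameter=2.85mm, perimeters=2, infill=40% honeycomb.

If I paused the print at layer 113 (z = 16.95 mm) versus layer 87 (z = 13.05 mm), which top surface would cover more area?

layer 87 (z = 13.05 mm)

Layer 113 (z = 16.95): the cube (footprint 22.5×8) is included at this height (area 180.00 mm²); the cube at (16, 3) does not reach this height (z outside [3, 13.5]); Merging all regions: only the 22.5×8 cube is present, so the union is just that shape — area = 180.00 mm²; the cube at (5.5, -3.5) is present — its section is the full 14.5×15.5 rectangle (area 224.75 mm²); Taking the first minus the rest: starting from that combined region (180.00 mm²), the 14.5×15.5 cube at (5.5, -3.5) partially overlaps it — only the 116.00 mm² overlap (of its 224.75 mm²) is removed, clipping the outline — area = 64.00 mm². So its area = 64.00 mm². Layer 87 (z = 13.05): the 22.5×8 cube contributes its full rectangle (area 180.00 mm²); the 7.5×28.5 cube at (16, 3) contributes its full rectangle (area 213.75 mm²); Combining (union): the regions partially overlap — summed areas 393.75 mm² minus the doubly-counted overlap 32.50 mm² gives 361.25 mm² — area = 361.25 mm²; the cube at (5.5, -3.5) (footprint 14.5×15.5) is included at this height (area 224.75 mm²); After the difference (first − rest): starting from the result so far (361.25 mm²), the 14.5×15.5 cube at (5.5, -3.5) partially overlaps it — only the 132.00 mm² overlap (of its 224.75 mm²) is removed, clipping the outline — area = 229.25 mm². So its area = 229.25 mm². Layer 87 is larger (229.25 vs 64.00 mm²).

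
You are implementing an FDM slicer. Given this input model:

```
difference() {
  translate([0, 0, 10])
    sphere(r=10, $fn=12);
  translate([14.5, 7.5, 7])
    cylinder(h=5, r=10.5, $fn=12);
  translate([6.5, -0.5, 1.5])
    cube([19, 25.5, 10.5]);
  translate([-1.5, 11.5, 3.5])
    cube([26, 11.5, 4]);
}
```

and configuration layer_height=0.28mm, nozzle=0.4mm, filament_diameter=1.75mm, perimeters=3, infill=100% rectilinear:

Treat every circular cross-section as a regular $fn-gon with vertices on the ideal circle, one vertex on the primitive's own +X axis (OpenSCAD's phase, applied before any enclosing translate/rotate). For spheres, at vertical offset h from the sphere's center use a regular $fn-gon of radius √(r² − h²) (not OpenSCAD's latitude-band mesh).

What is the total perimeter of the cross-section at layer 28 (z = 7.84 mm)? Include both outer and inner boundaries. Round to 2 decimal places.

61.34 mm

At z = 7.84 mm: the sphere: section is a regular 12-gon, circumradius = √(r²−h²) = √(10²−2.16²) = 9.764 (perimeter = 2·12·9.764·sin(180°/12) = 60.65 mm); the r=10.5 cylinder at (14.5, 7.5) contributes a regular 12-gon of circumradius 10.5 (perimeter = 2·12·10.500·sin(180°/12) = 65.22 mm); the cube at (6.5, -0.5) is present — its section is the full 19×25.5 rectangle (perimeter 89.00 mm); the cube at (-1.5, 11.5) is not intersected at this z (z outside [3.5, 7.5]); Taking the first minus the rest: starting from the r=10 sphere, the r=10.5 cylinder at (14.5, 7.5) partially overlaps it — only the 26.77 mm² overlap (of its 330.75 mm²) is removed, clipping the outline; the 19×25.5 cube at (6.5, -0.5) partially overlaps it — only the 1.37 mm² overlap (of its 484.50 mm²) is removed, clipping the outline — boundary = 61.34 mm. Overall, the cross-section is a single solid region. Total boundary length (outer) = 61.34 mm.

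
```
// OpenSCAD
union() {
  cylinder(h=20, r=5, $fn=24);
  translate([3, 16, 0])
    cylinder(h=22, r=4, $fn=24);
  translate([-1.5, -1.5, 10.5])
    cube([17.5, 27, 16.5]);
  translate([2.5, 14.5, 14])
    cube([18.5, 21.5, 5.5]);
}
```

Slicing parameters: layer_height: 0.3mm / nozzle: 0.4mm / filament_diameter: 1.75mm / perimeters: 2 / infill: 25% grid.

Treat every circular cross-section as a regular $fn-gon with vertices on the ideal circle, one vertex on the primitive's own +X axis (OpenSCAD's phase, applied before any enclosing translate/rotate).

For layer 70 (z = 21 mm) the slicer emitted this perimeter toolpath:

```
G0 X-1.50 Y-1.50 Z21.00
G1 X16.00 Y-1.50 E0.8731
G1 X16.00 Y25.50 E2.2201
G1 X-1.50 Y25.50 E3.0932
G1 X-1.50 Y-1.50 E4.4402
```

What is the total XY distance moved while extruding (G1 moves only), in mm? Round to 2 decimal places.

89.00 mm

Sum the Euclidean lengths of each G1 segment: total = 89.00 mm.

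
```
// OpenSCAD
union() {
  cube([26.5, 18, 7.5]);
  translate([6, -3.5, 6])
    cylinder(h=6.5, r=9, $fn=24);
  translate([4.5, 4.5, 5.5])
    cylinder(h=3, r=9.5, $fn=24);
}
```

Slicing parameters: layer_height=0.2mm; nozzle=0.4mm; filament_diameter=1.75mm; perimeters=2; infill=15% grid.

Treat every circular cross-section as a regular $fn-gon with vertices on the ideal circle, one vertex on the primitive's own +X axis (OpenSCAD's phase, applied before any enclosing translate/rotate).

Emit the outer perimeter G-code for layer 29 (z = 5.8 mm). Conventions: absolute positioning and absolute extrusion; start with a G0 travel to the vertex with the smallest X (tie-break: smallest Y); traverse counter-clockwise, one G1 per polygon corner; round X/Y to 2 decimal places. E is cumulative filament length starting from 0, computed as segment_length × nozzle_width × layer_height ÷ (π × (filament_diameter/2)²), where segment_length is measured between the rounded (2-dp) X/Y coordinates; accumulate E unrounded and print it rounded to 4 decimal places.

At z = 5.8 mm: the cube is present — its section is the full 26.5×18 rectangle; the cylinder at (6, -3.5) does not reach this height (z outside [6, 12.5]); the r=9.5 cylinder at (4.5, 4.5) gives a regular 24-gon of circumradius 9.5 (constant along its height); Combining (union): the regions partially overlap (shared area 171.98 mm²), so overlapping operands fuse into one piece — 1 connected region. The outline is a single polygon with 20 vertices. Extrusion per mm of travel: 0.4 × 0.2 / (π × 0.875²) = 0.033260. Accumulating E over each segment gives final E = 3.2798.

G0 X-5.00 Y4.50 Z5.80
G1 X-4.68 Y2.04 E0.0825
G1 X-3.73 Y-0.25 E0.1650
G1 X-2.22 Y-2.22 E0.2475
G1 X-0.25 Y-3.73 E0.3301
G1 X2.04 Y-4.68 E0.4125
G1 X4.50 Y-5.00 E0.4951
G1 X6.96 Y-4.68 E0.5776
G1 X9.25 Y-3.73 E0.6600
G1 X11.22 Y-2.22 E0.7426
G1 X12.73 Y-0.25 E0.8251
G1 X12.83 Y0.00 E0.8341
G1 X26.50 Y0.00 E1.2888
G1 X26.50 Y18.00 E1.8874
G1 X0.00 Y18.00 E2.7688
G1 X0.00 Y12.83 E2.9408
G1 X-0.25 Y12.73 E2.9497
G1 X-2.22 Y11.22 E3.0323
G1 X-3.73 Y9.25 E3.1149
G1 X-4.68 Y6.96 E3.1973
G1 X-5.00 Y4.50 E3.2798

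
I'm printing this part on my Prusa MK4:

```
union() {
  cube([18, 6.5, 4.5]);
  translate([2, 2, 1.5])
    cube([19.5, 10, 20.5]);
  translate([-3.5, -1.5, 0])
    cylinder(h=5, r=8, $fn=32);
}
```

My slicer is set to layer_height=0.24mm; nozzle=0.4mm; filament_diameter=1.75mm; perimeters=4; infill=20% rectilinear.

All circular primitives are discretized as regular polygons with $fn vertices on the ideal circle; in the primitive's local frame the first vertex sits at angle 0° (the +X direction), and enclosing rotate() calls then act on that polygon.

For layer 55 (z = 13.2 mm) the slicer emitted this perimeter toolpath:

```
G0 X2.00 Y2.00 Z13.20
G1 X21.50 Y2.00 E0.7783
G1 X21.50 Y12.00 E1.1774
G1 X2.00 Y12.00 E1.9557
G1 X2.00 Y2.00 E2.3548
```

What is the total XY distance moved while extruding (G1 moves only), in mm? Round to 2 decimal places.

Sum the Euclidean lengths of each G1 segment: total = 59.00 mm.

59.00 mm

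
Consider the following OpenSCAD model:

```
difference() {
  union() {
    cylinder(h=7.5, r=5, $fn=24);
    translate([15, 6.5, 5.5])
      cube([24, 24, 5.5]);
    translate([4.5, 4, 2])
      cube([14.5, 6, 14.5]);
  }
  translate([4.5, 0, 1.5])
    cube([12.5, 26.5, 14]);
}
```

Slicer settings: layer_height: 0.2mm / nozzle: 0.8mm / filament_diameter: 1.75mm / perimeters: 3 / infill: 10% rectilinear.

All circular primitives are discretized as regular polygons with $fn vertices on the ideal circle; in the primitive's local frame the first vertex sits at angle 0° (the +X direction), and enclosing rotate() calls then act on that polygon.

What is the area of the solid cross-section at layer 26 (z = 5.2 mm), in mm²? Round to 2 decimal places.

88.98 mm²

At z = 5.2 mm: the r=5 cylinder gives a regular 24-gon of circumradius 5 (constant along its height) (area = (24/2)·5.000²·sin(360°/24) = 77.65 mm²); the cube at (15, 6.5) is absent (z outside [5.5, 11]); the 14.5×6 cube at (4.5, 4) contributes its full rectangle (area 87.00 mm²); Combining (union): the 2 present regions are separate (no shared area or edge), so areas and boundary lengths simply add and each stays a separate island — area = 164.65 mm²; the 12.5×26.5 cube at (4.5, 0) contributes its full rectangle (area 331.25 mm²); Subtracting the remaining from the first: starting from the result so far (164.65 mm²), the 12.5×26.5 cube at (4.5, 0) partially overlaps it — only the 75.67 mm² overlap (of its 331.25 mm²) is removed, clipping the outline — area = 88.98 mm². Overall, the cross-section has 2 separate islands. Net area = 88.98 mm².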